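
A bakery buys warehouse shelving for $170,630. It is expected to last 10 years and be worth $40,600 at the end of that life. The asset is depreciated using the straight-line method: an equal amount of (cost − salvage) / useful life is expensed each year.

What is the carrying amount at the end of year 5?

$105,615

Depreciable base = $170,630 − $40,600 = $130,030.
Annual expense = $130,030 / 10 = $13,003.
End of year 1: book value $157,627.
End of year 2: book value $144,624.
End of year 3: book value $131,621.
End of year 4: book value $118,618.
End of year 5: book value $105,615.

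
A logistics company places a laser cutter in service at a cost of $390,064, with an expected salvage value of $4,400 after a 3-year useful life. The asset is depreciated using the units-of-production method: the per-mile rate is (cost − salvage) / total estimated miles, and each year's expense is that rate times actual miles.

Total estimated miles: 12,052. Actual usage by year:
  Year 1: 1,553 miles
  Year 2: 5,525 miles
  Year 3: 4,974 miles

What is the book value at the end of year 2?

$163,568

Depreciable base = $390,064 − $4,400 = $385,664.
Rate = $385,664 / 12,052 miles = $32 per mile.
Year 1: 1,553 × $32 = $49,696. Book value $340,368.
Year 2: 5,525 × $32 = $176,800. Book value $163,568.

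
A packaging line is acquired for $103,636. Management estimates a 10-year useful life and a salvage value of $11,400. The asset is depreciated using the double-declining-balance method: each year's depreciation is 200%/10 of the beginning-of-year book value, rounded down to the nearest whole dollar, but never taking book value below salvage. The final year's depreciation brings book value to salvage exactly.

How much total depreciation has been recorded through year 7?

Depreciable base = $103,636 − $11,400 = $92,236.
Year 1: ⌊$103,636 × 200%/10⌋ = $20,727. Book value $82,909.
Year 2: ⌊$82,909 × 200%/10⌋ = $16,581. Book value $66,328.
Year 3: ⌊$66,328 × 200%/10⌋ = $13,265. Book value $53,063.
Year 4: ⌊$53,063 × 200%/10⌋ = $10,612. Book value $42,451.
Year 5: ⌊$42,451 × 200%/10⌋ = $8,490. Book value $33,961.
Year 6: ⌊$33,961 × 200%/10⌋ = $6,792. Book value $27,169.
Year 7: ⌊$27,169 × 200%/10⌋ = $5,433. Book value $21,736.
Accumulated through year 7 = $103,636 − $21,736 = $81,900.

$81,900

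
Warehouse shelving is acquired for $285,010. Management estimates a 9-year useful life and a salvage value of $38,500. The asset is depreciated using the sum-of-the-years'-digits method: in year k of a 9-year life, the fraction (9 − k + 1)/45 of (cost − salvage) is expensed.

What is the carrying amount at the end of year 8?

Depreciable base = $285,010 − $38,500 = $246,510.
Sum of the years' digits = 9+8+7+6+5+4+3+2+1 = 45.
Year 1: $246,510 × 9/45 = $49,302. Book value $235,708.
Year 2: $246,510 × 8/45 = $43,824. Book value $191,884.
Year 3: $246,510 × 7/45 = $38,346. Book value $153,538.
Year 4: $246,510 × 6/45 = $32,868. Book value $120,670.
Year 5: $246,510 × 5/45 = $27,390. Book value $93,280.
Year 6: $246,510 × 4/45 = $21,912. Book value $71,368.
Year 7: $246,510 × 3/45 = $16,434. Book value $54,934.
Year 8: $246,510 × 2/45 = $10,956. Book value $43,978.

$43,978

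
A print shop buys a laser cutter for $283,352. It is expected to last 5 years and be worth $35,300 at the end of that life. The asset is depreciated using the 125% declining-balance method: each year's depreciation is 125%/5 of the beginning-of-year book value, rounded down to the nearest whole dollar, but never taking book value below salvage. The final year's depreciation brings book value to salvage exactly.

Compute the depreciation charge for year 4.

Depreciable base = $283,352 − $35,300 = $248,052.
Year 1: ⌊$283,352 × 125%/5⌋ = $70,838. Book value $212,514.
Year 2: ⌊$212,514 × 125%/5⌋ = $53,128. Book value $159,386.
Year 3: ⌊$159,386 × 125%/5⌋ = $39,846. Book value $119,540.
Year 4: ⌊$119,540 × 125%/5⌋ = $29,885. Book value $89,655.

$29,885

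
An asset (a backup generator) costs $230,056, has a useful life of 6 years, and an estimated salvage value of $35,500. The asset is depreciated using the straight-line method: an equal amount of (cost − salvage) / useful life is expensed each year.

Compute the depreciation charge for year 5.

Depreciable base = $230,056 − $35,500 = $194,556.
Annual expense = $194,556 / 6 = $32,426.

$32,426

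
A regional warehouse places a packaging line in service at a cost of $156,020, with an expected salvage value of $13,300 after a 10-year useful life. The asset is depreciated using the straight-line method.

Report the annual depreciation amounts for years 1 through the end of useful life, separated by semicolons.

Depreciable base = $156,020 − $13,300 = $142,720.
Annual expense = $142,720 / 10 = $14,272.
End of year 1: book value $141,748.
End of year 2: book value $127,476.
End of year 3: book value $113,204.
End of year 4: book value $98,932.
End of year 5: book value $84,660.
End of year 6: book value $70,388.
End of year 7: book value $56,116.
End of year 8: book value $41,844.
End of year 9: book value $27,572.
End of year 10: book value $13,300.

$14,272; $14,272; $14,272; $14,272; $14,272; $14,272; $14,272; $14,272; $14,272; $14,272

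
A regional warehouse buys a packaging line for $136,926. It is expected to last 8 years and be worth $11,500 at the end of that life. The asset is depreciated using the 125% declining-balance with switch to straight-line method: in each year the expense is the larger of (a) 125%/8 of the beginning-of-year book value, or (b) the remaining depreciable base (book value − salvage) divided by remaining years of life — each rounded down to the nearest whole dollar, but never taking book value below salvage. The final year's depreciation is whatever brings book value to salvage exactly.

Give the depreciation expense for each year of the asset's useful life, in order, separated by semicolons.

Depreciable base = $136,926 − $11,500 = $125,426.
Year 1: DB = ⌊$136,926 × 125%/8⌋ = $21,394; SL = ⌊$125,426/8⌋ = $15,678 → take DB $21,394. Book value $115,532.
Year 2: DB = ⌊$115,532 × 125%/8⌋ = $18,051; SL = ⌊$104,032/7⌋ = $14,861 → take DB $18,051. Book value $97,481.
Year 3: DB = ⌊$97,481 × 125%/8⌋ = $15,231; SL = ⌊$85,981/6⌋ = $14,330 → take DB $15,231. Book value $82,250.
Year 4: DB = ⌊$82,250 × 125%/8⌋ = $12,851; SL = ⌊$70,750/5⌋ = $14,150 → take SL $14,150. Book value $68,100.
Year 5: DB = ⌊$68,100 × 125%/8⌋ = $10,640; SL = ⌊$56,600/4⌋ = $14,150 → take SL $14,150. Book value $53,950.
Year 6: DB = ⌊$53,950 × 125%/8⌋ = $8,429; SL = ⌊$42,450/3⌋ = $14,150 → take SL $14,150. Book value $39,800.
Year 7: DB = ⌊$39,800 × 125%/8⌋ = $6,218; SL = ⌊$28,300/2⌋ = $14,150 → take SL $14,150. Book value $25,650.
Year 8 (final): $25,650 − $11,500 = $14,150. Book value $11,500.

$21,394; $18,051; $15,231; $14,150; $14,150; $14,150; $14,150; $14,150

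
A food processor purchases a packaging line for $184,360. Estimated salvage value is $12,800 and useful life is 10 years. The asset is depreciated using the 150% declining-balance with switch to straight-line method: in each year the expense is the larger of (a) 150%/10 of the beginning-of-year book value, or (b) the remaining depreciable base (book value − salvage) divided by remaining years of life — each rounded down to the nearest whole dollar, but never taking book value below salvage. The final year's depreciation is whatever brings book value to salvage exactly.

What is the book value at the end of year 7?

Depreciable base = $184,360 − $12,800 = $171,560.
Year 1: DB = ⌊$184,360 × 150%/10⌋ = $27,654; SL = ⌊$171,560/10⌋ = $17,156 → take DB $27,654. Book value $156,706.
Year 2: DB = ⌊$156,706 × 150%/10⌋ = $23,505; SL = ⌊$143,906/9⌋ = $15,989 → take DB $23,505. Book value $133,201.
Year 3: DB = ⌊$133,201 × 150%/10⌋ = $19,980; SL = ⌊$120,401/8⌋ = $15,050 → take DB $19,980. Book value $113,221.
Year 4: DB = ⌊$113,221 × 150%/10⌋ = $16,983; SL = ⌊$100,421/7⌋ = $14,345 → take DB $16,983. Book value $96,238.
Year 5: DB = ⌊$96,238 × 150%/10⌋ = $14,435; SL = ⌊$83,438/6⌋ = $13,906 → take DB $14,435. Book value $81,803.
Year 6: DB = ⌊$81,803 × 150%/10⌋ = $12,270; SL = ⌊$69,003/5⌋ = $13,800 → take SL $13,800. Book value $68,003.
Year 7: DB = ⌊$68,003 × 150%/10⌋ = $10,200; SL = ⌊$55,203/4⌋ = $13,800 → take SL $13,800. Book value $54,203.

$54,203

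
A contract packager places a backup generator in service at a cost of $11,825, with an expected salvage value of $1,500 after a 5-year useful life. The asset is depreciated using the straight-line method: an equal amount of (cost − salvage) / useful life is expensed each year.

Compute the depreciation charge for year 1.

$2,065

Depreciable base = $11,825 − $1,500 = $10,325.
Annual expense = $10,325 / 5 = $2,065.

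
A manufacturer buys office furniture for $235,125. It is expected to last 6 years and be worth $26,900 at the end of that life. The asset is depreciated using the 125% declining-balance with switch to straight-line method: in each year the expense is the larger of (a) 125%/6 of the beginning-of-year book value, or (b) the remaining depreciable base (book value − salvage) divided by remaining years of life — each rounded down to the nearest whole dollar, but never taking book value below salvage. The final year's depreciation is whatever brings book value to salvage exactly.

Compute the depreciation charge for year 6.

Depreciable base = $235,125 − $26,900 = $208,225.
Year 1: DB = ⌊$235,125 × 125%/6⌋ = $48,984; SL = ⌊$208,225/6⌋ = $34,704 → take DB $48,984. Book value $186,141.
Year 2: DB = ⌊$186,141 × 125%/6⌋ = $38,779; SL = ⌊$159,241/5⌋ = $31,848 → take DB $38,779. Book value $147,362.
Year 3: DB = ⌊$147,362 × 125%/6⌋ = $30,700; SL = ⌊$120,462/4⌋ = $30,115 → take DB $30,700. Book value $116,662.
Year 4: DB = ⌊$116,662 × 125%/6⌋ = $24,304; SL = ⌊$89,762/3⌋ = $29,920 → take SL $29,920. Book value $86,742.
Year 5: DB = ⌊$86,742 × 125%/6⌋ = $18,071; SL = ⌊$59,842/2⌋ = $29,921 → take SL $29,921. Book value $56,821.
Year 6 (final): $56,821 − $26,900 = $29,921. Book value $26,900.

$29,921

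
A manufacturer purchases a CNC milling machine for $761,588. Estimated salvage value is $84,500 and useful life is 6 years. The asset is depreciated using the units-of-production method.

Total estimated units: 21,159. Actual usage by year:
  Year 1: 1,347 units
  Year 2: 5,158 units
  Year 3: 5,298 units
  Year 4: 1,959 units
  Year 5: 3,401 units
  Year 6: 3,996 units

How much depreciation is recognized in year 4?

$62,688

Depreciable base = $761,588 − $84,500 = $677,088.
Rate = $677,088 / 21,159 units = $32 per unit.
Year 1: 1,347 × $32 = $43,104. Book value $718,484.
Year 2: 5,158 × $32 = $165,056. Book value $553,428.
Year 3: 5,298 × $32 = $169,536. Book value $383,892.
Year 4: 1,959 × $32 = $62,688. Book value $321,204.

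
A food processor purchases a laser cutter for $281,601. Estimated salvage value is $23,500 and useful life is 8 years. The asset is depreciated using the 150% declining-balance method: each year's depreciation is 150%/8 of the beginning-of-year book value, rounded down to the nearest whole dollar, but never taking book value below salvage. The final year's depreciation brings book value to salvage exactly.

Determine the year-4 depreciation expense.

Depreciable base = $281,601 − $23,500 = $258,101.
Year 1: ⌊$281,601 × 150%/8⌋ = $52,800. Book value $228,801.
Year 2: ⌊$228,801 × 150%/8⌋ = $42,900. Book value $185,901.
Year 3: ⌊$185,901 × 150%/8⌋ = $34,856. Book value $151,045.
Year 4: ⌊$151,045 × 150%/8⌋ = $28,320. Book value $122,725.

$28,320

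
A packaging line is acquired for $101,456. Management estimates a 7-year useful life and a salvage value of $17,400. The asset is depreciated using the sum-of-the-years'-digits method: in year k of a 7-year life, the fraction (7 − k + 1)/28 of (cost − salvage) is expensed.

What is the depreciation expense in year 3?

Depreciable base = $101,456 − $17,400 = $84,056.
Sum of the years' digits = 7+6+5+4+3+2+1 = 28.
Year 1: $84,056 × 7/28 = $21,014. Book value $80,442.
Year 2: $84,056 × 6/28 = $18,012. Book value $62,430.
Year 3: $84,056 × 5/28 = $15,010. Book value $47,420.

$15,010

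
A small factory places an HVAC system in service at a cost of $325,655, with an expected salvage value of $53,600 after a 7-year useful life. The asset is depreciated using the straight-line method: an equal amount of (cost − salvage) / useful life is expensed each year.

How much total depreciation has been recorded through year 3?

Depreciable base = $325,655 − $53,600 = $272,055.
Annual expense = $272,055 / 7 = $38,865.
End of year 1: book value $286,790.
End of year 2: book value $247,925.
End of year 3: book value $209,060.
Accumulated through year 3 = $325,655 − $209,060 = $116,595.

$116,595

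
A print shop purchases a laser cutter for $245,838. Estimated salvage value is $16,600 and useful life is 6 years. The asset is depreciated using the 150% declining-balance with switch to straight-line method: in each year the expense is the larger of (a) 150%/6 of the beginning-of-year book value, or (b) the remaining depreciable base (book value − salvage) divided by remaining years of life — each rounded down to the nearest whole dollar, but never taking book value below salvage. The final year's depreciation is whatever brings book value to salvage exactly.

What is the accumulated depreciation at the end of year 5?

Depreciable base = $245,838 − $16,600 = $229,238.
Year 1: DB = ⌊$245,838 × 150%/6⌋ = $61,459; SL = ⌊$229,238/6⌋ = $38,206 → take DB $61,459. Book value $184,379.
Year 2: DB = ⌊$184,379 × 150%/6⌋ = $46,094; SL = ⌊$167,779/5⌋ = $33,555 → take DB $46,094. Book value $138,285.
Year 3: DB = ⌊$138,285 × 150%/6⌋ = $34,571; SL = ⌊$121,685/4⌋ = $30,421 → take DB $34,571. Book value $103,714.
Year 4: DB = ⌊$103,714 × 150%/6⌋ = $25,928; SL = ⌊$87,114/3⌋ = $29,038 → take SL $29,038. Book value $74,676.
Year 5: DB = ⌊$74,676 × 150%/6⌋ = $18,669; SL = ⌊$58,076/2⌋ = $29,038 → take SL $29,038. Book value $45,638.
Accumulated through year 5 = $245,838 − $45,638 = $200,200.

$200,200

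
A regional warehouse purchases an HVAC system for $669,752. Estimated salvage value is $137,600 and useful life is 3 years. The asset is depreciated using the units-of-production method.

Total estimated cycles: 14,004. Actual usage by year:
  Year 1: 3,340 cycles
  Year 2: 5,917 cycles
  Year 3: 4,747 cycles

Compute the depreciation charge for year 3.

$180,386

Depreciable base = $669,752 − $137,600 = $532,152.
Rate = $532,152 / 14,004 cycles = $38 per cycle.
Year 1: 3,340 × $38 = $126,920. Book value $542,832.
Year 2: 5,917 × $38 = $224,846. Book value $317,986.
Year 3: 4,747 × $38 = $180,386. Book value $137,600.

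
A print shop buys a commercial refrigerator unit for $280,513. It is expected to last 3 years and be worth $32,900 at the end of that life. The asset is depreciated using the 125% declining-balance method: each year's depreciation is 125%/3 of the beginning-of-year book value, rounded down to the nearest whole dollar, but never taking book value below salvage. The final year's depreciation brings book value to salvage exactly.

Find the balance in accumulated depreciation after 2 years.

Depreciable base = $280,513 − $32,900 = $247,613.
Year 1: ⌊$280,513 × 125%/3⌋ = $116,880. Book value $163,633.
Year 2: ⌊$163,633 × 125%/3⌋ = $68,180. Book value $95,453.
Accumulated through year 2 = $280,513 − $95,453 = $185,060.

$185,060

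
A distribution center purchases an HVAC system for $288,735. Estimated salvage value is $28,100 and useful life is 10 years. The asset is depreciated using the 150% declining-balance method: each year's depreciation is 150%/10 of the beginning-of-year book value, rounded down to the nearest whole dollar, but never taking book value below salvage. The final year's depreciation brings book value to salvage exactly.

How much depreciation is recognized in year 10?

$38,778

Depreciable base = $288,735 − $28,100 = $260,635.
Year 1: ⌊$288,735 × 150%/10⌋ = $43,310. Book value $245,425.
Year 2: ⌊$245,425 × 150%/10⌋ = $36,813. Book value $208,612.
Year 3: ⌊$208,612 × 150%/10⌋ = $31,291. Book value $177,321.
Year 4: ⌊$177,321 × 150%/10⌋ = $26,598. Book value $150,723.
Year 5: ⌊$150,723 × 150%/10⌋ = $22,608. Book value $128,115.
Year 6: ⌊$128,115 × 150%/10⌋ = $19,217. Book value $108,898.
Year 7: ⌊$108,898 × 150%/10⌋ = $16,334. Book value $92,564.
Year 8: ⌊$92,564 × 150%/10⌋ = $13,884. Book value $78,680.
Year 9: ⌊$78,680 × 150%/10⌋ = $11,802. Book value $66,878.
Year 10 (final): $66,878 − $28,100 = $38,778. Book value $28,100.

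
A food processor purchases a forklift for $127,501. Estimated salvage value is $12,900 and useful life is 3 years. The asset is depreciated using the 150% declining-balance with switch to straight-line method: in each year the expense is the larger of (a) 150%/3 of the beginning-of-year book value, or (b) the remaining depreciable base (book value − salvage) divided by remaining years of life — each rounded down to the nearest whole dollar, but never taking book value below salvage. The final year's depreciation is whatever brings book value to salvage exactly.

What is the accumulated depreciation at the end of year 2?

$95,625

Depreciable base = $127,501 − $12,900 = $114,601.
Year 1: DB = ⌊$127,501 × 150%/3⌋ = $63,750; SL = ⌊$114,601/3⌋ = $38,200 → take DB $63,750. Book value $63,751.
Year 2: DB = ⌊$63,751 × 150%/3⌋ = $31,875; SL = ⌊$50,851/2⌋ = $25,425 → take DB $31,875. Book value $31,876.
Accumulated through year 2 = $127,501 − $31,876 = $95,625.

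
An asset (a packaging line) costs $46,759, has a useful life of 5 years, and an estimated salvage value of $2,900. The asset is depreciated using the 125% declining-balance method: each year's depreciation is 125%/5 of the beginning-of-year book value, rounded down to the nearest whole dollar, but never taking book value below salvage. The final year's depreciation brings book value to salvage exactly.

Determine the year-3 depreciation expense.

$6,575

Depreciable base = $46,759 − $2,900 = $43,859.
Year 1: ⌊$46,759 × 125%/5⌋ = $11,689. Book value $35,070.
Year 2: ⌊$35,070 × 125%/5⌋ = $8,767. Book value $26,303.
Year 3: ⌊$26,303 × 125%/5⌋ = $6,575. Book value $19,728.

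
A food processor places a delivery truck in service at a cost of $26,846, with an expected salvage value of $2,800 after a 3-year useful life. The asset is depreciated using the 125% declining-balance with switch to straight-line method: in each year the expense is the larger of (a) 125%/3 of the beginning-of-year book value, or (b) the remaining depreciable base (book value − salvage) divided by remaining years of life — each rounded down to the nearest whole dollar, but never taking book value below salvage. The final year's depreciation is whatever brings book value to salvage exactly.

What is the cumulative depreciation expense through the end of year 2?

Depreciable base = $26,846 − $2,800 = $24,046.
Year 1: DB = ⌊$26,846 × 125%/3⌋ = $11,185; SL = ⌊$24,046/3⌋ = $8,015 → take DB $11,185. Book value $15,661.
Year 2: DB = ⌊$15,661 × 125%/3⌋ = $6,525; SL = ⌊$12,861/2⌋ = $6,430 → take DB $6,525. Book value $9,136.
Accumulated through year 2 = $26,846 − $9,136 = $17,710.

$17,710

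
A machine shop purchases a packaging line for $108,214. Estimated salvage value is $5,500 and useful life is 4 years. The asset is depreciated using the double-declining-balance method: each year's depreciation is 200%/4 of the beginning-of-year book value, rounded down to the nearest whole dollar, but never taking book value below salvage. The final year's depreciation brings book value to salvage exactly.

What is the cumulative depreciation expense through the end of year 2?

Depreciable base = $108,214 − $5,500 = $102,714.
Year 1: ⌊$108,214 × 200%/4⌋ = $54,107. Book value $54,107.
Year 2: ⌊$54,107 × 200%/4⌋ = $27,053. Book value $27,054.
Accumulated through year 2 = $108,214 − $27,054 = $81,160.

$81,160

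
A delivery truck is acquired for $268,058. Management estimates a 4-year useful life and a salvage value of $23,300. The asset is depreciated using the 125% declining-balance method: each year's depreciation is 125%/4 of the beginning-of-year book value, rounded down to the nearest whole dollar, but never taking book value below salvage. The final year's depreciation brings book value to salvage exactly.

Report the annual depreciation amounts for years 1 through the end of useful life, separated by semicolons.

Depreciable base = $268,058 − $23,300 = $244,758.
Year 1: ⌊$268,058 × 125%/4⌋ = $83,768. Book value $184,290.
Year 2: ⌊$184,290 × 125%/4⌋ = $57,590. Book value $126,700.
Year 3: ⌊$126,700 × 125%/4⌋ = $39,593. Book value $87,107.
Year 4 (final): $87,107 − $23,300 = $63,807. Book value $23,300.

$83,768; $57,590; $39,593; $63,807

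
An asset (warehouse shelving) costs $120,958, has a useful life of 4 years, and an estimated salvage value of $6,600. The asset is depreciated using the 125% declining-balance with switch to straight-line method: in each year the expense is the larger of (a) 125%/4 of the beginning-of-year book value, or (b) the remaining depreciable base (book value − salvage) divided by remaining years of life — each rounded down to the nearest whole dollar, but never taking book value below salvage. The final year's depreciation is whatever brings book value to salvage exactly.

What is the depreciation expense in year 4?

$25,286

Depreciable base = $120,958 − $6,600 = $114,358.
Year 1: DB = ⌊$120,958 × 125%/4⌋ = $37,799; SL = ⌊$114,358/4⌋ = $28,589 → take DB $37,799. Book value $83,159.
Year 2: DB = ⌊$83,159 × 125%/4⌋ = $25,987; SL = ⌊$76,559/3⌋ = $25,519 → take DB $25,987. Book value $57,172.
Year 3: DB = ⌊$57,172 × 125%/4⌋ = $17,866; SL = ⌊$50,572/2⌋ = $25,286 → take SL $25,286. Book value $31,886.
Year 4 (final): $31,886 − $6,600 = $25,286. Book value $6,600.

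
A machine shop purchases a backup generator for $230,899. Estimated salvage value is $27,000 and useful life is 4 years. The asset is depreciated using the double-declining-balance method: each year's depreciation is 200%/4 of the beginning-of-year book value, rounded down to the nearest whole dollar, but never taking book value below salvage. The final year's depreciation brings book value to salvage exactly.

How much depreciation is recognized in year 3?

$28,862

Depreciable base = $230,899 − $27,000 = $203,899.
Year 1: ⌊$230,899 × 200%/4⌋ = $115,449. Book value $115,450.
Year 2: ⌊$115,450 × 200%/4⌋ = $57,725. Book value $57,725.
Year 3: ⌊$57,725 × 200%/4⌋ = $28,862. Book value $28,863.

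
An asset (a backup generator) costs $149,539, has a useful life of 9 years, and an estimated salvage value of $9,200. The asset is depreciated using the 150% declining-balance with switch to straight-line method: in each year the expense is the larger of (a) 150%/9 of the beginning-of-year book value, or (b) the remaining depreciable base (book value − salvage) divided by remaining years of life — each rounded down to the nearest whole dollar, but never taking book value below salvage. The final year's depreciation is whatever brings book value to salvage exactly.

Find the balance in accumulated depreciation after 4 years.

$77,422

Depreciable base = $149,539 − $9,200 = $140,339.
Year 1: DB = ⌊$149,539 × 150%/9⌋ = $24,923; SL = ⌊$140,339/9⌋ = $15,593 → take DB $24,923. Book value $124,616.
Year 2: DB = ⌊$124,616 × 150%/9⌋ = $20,769; SL = ⌊$115,416/8⌋ = $14,427 → take DB $20,769. Book value $103,847.
Year 3: DB = ⌊$103,847 × 150%/9⌋ = $17,307; SL = ⌊$94,647/7⌋ = $13,521 → take DB $17,307. Book value $86,540.
Year 4: DB = ⌊$86,540 × 150%/9⌋ = $14,423; SL = ⌊$77,340/6⌋ = $12,890 → take DB $14,423. Book value $72,117.
Accumulated through year 4 = $149,539 − $72,117 = $77,422.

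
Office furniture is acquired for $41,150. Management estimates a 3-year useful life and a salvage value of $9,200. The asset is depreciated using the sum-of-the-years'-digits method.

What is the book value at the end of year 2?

Depreciable base = $41,150 − $9,200 = $31,950.
Sum of the years' digits = 3+2+1 = 6.
Year 1: $31,950 × 3/6 = $15,975. Book value $25,175.
Year 2: $31,950 × 2/6 = $10,650. Book value $14,525.

$14,525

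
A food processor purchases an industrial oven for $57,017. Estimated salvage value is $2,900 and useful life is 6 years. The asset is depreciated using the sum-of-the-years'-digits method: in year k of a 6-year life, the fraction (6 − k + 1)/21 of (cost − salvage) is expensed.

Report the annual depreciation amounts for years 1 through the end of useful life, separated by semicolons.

Depreciable base = $57,017 − $2,900 = $54,117.
Sum of the years' digits = 6+5+4+3+2+1 = 21.
Year 1: $54,117 × 6/21 = $15,462. Book value $41,555.
Year 2: $54,117 × 5/21 = $12,885. Book value $28,670.
Year 3: $54,117 × 4/21 = $10,308. Book value $18,362.
Year 4: $54,117 × 3/21 = $7,731. Book value $10,631.
Year 5: $54,117 × 2/21 = $5,154. Book value $5,477.
Year 6: $54,117 × 1/21 = $2,577. Book value $2,900.

$15,462; $12,885; $10,308; $7,731; $5,154; $2,577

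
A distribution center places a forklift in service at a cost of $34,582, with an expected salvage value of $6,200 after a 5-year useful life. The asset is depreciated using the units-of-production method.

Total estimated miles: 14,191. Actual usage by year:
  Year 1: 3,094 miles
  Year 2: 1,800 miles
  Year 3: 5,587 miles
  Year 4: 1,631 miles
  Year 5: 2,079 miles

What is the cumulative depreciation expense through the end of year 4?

$24,224

Depreciable base = $34,582 − $6,200 = $28,382.
Rate = $28,382 / 14,191 miles = $2 per mile.
Year 1: 3,094 × $2 = $6,188. Book value $28,394.
Year 2: 1,800 × $2 = $3,600. Book value $24,794.
Year 3: 5,587 × $2 = $11,174. Book value $13,620.
Year 4: 1,631 × $2 = $3,262. Book value $10,358.
Accumulated through year 4 = $34,582 − $10,358 = $24,224.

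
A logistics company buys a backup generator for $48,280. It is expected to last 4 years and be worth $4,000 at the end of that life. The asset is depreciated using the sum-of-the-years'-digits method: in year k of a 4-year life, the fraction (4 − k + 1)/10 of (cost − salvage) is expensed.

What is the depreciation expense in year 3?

Depreciable base = $48,280 − $4,000 = $44,280.
Sum of the years' digits = 4+3+2+1 = 10.
Year 1: $44,280 × 4/10 = $17,712. Book value $30,568.
Year 2: $44,280 × 3/10 = $13,284. Book value $17,284.
Year 3: $44,280 × 2/10 = $8,856. Book value $8,428.

$8,856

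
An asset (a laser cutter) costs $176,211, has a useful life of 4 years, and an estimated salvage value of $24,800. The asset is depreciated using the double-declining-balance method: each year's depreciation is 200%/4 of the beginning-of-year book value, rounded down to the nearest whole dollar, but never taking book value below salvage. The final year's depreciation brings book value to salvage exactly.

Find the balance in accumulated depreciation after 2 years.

Depreciable base = $176,211 − $24,800 = $151,411.
Year 1: ⌊$176,211 × 200%/4⌋ = $88,105. Book value $88,106.
Year 2: ⌊$88,106 × 200%/4⌋ = $44,053. Book value $44,053.
Accumulated through year 2 = $176,211 − $44,053 = $132,158.

$132,158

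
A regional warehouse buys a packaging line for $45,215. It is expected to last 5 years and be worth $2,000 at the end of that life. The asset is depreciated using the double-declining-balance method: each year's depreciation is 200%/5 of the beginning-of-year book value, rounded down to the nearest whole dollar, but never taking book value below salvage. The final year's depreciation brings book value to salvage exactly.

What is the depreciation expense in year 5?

$3,861

Depreciable base = $45,215 − $2,000 = $43,215.
Year 1: ⌊$45,215 × 200%/5⌋ = $18,086. Book value $27,129.
Year 2: ⌊$27,129 × 200%/5⌋ = $10,851. Book value $16,278.
Year 3: ⌊$16,278 × 200%/5⌋ = $6,511. Book value $9,767.
Year 4: ⌊$9,767 × 200%/5⌋ = $3,906. Book value $5,861.
Year 5 (final): $5,861 − $2,000 = $3,861. Book value $2,000.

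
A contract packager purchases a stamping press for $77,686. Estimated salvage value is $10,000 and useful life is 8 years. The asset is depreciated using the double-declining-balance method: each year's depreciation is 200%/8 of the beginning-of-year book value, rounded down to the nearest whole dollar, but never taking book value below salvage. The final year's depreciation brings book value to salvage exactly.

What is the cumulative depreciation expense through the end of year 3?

Depreciable base = $77,686 − $10,000 = $67,686.
Year 1: ⌊$77,686 × 200%/8⌋ = $19,421. Book value $58,265.
Year 2: ⌊$58,265 × 200%/8⌋ = $14,566. Book value $43,699.
Year 3: ⌊$43,699 × 200%/8⌋ = $10,924. Book value $32,775.
Accumulated through year 3 = $77,686 − $32,775 = $44,911.

$44,911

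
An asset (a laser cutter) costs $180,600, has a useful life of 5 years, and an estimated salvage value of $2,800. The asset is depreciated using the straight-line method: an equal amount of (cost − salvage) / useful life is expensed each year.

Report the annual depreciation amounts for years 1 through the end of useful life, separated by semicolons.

$35,560; $35,560; $35,560; $35,560; $35,560

Depreciable base = $180,600 − $2,800 = $177,800.
Annual expense = $177,800 / 5 = $35,560.
End of year 1: book value $145,040.
End of year 2: book value $109,480.
End of year 3: book value $73,920.
End of year 4: book value $38,360.
End of year 5: book value $2,800.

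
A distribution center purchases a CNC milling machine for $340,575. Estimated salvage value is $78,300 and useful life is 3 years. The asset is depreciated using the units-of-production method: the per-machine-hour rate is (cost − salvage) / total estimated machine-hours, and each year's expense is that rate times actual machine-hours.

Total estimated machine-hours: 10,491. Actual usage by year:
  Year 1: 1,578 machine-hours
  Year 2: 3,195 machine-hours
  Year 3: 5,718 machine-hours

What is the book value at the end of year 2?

Depreciable base = $340,575 − $78,300 = $262,275.
Rate = $262,275 / 10,491 machine-hours = $25 per machine-hour.
Year 1: 1,578 × $25 = $39,450. Book value $301,125.
Year 2: 3,195 × $25 = $79,875. Book value $221,250.

$221,250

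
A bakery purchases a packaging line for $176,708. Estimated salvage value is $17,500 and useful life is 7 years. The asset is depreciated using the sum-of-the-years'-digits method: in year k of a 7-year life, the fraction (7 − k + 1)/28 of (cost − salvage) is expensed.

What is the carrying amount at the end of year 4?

$51,616

Depreciable base = $176,708 − $17,500 = $159,208.
Sum of the years' digits = 7+6+5+4+3+2+1 = 28.
Year 1: $159,208 × 7/28 = $39,802. Book value $136,906.
Year 2: $159,208 × 6/28 = $34,116. Book value $102,790.
Year 3: $159,208 × 5/28 = $28,430. Book value $74,360.
Year 4: $159,208 × 4/28 = $22,744. Book value $51,616.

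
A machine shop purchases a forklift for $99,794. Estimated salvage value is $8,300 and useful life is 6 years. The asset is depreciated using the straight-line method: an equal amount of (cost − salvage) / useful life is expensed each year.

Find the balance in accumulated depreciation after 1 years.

Depreciable base = $99,794 − $8,300 = $91,494.
Annual expense = $91,494 / 6 = $15,249.
End of year 1: book value $84,545.
Accumulated through year 1 = $99,794 − $84,545 = $15,249.

$15,249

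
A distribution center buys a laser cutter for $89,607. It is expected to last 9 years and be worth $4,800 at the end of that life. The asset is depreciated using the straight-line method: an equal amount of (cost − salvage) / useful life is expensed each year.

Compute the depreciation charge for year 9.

$9,423

Depreciable base = $89,607 − $4,800 = $84,807.
Annual expense = $84,807 / 9 = $9,423.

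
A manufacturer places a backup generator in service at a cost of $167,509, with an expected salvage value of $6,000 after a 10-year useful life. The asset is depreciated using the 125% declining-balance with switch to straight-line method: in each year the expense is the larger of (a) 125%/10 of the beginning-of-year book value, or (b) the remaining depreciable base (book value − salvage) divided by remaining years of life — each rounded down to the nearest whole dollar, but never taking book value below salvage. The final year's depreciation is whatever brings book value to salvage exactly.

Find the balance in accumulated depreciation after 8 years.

Depreciable base = $167,509 − $6,000 = $161,509.
Year 1: DB = ⌊$167,509 × 125%/10⌋ = $20,938; SL = ⌊$161,509/10⌋ = $16,150 → take DB $20,938. Book value $146,571.
Year 2: DB = ⌊$146,571 × 125%/10⌋ = $18,321; SL = ⌊$140,571/9⌋ = $15,619 → take DB $18,321. Book value $128,250.
Year 3: DB = ⌊$128,250 × 125%/10⌋ = $16,031; SL = ⌊$122,250/8⌋ = $15,281 → take DB $16,031. Book value $112,219.
Year 4: DB = ⌊$112,219 × 125%/10⌋ = $14,027; SL = ⌊$106,219/7⌋ = $15,174 → take SL $15,174. Book value $97,045.
Year 5: DB = ⌊$97,045 × 125%/10⌋ = $12,130; SL = ⌊$91,045/6⌋ = $15,174 → take SL $15,174. Book value $81,871.
Year 6: DB = ⌊$81,871 × 125%/10⌋ = $10,233; SL = ⌊$75,871/5⌋ = $15,174 → take SL $15,174. Book value $66,697.
Year 7: DB = ⌊$66,697 × 125%/10⌋ = $8,337; SL = ⌊$60,697/4⌋ = $15,174 → take SL $15,174. Book value $51,523.
Year 8: DB = ⌊$51,523 × 125%/10⌋ = $6,440; SL = ⌊$45,523/3⌋ = $15,174 → take SL $15,174. Book value $36,349.
Accumulated through year 8 = $167,509 − $36,349 = $131,160.

$131,160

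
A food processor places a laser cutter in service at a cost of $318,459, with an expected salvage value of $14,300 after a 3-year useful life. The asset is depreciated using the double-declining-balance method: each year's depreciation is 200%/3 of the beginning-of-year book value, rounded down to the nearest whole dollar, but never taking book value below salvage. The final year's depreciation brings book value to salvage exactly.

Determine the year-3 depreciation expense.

$21,085

Depreciable base = $318,459 − $14,300 = $304,159.
Year 1: ⌊$318,459 × 200%/3⌋ = $212,306. Book value $106,153.
Year 2: ⌊$106,153 × 200%/3⌋ = $70,768. Book value $35,385.
Year 3 (final): $35,385 − $14,300 = $21,085. Book value $14,300.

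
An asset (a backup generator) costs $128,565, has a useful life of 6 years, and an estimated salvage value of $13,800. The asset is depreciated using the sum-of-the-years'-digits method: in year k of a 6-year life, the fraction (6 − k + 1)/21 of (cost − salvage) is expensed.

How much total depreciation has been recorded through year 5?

$109,300

Depreciable base = $128,565 − $13,800 = $114,765.
Sum of the years' digits = 6+5+4+3+2+1 = 21.
Year 1: $114,765 × 6/21 = $32,790. Book value $95,775.
Year 2: $114,765 × 5/21 = $27,325. Book value $68,450.
Year 3: $114,765 × 4/21 = $21,860. Book value $46,590.
Year 4: $114,765 × 3/21 = $16,395. Book value $30,195.
Year 5: $114,765 × 2/21 = $10,930. Book value $19,265.
Accumulated through year 5 = $128,565 − $19,265 = $109,300.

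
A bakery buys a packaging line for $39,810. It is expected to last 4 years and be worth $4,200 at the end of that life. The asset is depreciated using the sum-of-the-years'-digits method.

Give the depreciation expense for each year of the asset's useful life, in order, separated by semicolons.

$14,244; $10,683; $7,122; $3,561

Depreciable base = $39,810 − $4,200 = $35,610.
Sum of the years' digits = 4+3+2+1 = 10.
Year 1: $35,610 × 4/10 = $14,244. Book value $25,566.
Year 2: $35,610 × 3/10 = $10,683. Book value $14,883.
Year 3: $35,610 × 2/10 = $7,122. Book value $7,761.
Year 4: $35,610 × 1/10 = $3,561. Book value $4,200.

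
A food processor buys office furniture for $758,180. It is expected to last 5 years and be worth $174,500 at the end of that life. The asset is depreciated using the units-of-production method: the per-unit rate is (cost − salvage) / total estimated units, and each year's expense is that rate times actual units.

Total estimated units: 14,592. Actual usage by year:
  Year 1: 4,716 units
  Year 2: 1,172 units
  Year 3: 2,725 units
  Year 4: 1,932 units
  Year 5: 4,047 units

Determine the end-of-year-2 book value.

Depreciable base = $758,180 − $174,500 = $583,680.
Rate = $583,680 / 14,592 units = $40 per unit.
Year 1: 4,716 × $40 = $188,640. Book value $569,540.
Year 2: 1,172 × $40 = $46,880. Book value $522,660.

$522,660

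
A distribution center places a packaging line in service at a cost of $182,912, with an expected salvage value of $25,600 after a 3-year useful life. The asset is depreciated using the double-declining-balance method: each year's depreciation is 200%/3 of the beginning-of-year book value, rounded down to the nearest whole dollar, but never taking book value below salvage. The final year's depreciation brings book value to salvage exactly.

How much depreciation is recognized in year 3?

$0

Depreciable base = $182,912 − $25,600 = $157,312.
Year 1: ⌊$182,912 × 200%/3⌋ = $121,941. Book value $60,971.
Year 2: ⌊$60,971 × 200%/3⌋ = $40,647, capped at $35,371. Book value $25,600.
Year 3 (final): $25,600 − $25,600 = $0. Book value $25,600.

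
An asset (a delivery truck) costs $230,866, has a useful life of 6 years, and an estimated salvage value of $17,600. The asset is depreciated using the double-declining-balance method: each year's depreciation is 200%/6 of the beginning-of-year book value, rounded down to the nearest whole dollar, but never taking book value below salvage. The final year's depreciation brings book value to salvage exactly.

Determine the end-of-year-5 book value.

$30,403

Depreciable base = $230,866 − $17,600 = $213,266.
Year 1: ⌊$230,866 × 200%/6⌋ = $76,955. Book value $153,911.
Year 2: ⌊$153,911 × 200%/6⌋ = $51,303. Book value $102,608.
Year 3: ⌊$102,608 × 200%/6⌋ = $34,202. Book value $68,406.
Year 4: ⌊$68,406 × 200%/6⌋ = $22,802. Book value $45,604.
Year 5: ⌊$45,604 × 200%/6⌋ = $15,201. Book value $30,403.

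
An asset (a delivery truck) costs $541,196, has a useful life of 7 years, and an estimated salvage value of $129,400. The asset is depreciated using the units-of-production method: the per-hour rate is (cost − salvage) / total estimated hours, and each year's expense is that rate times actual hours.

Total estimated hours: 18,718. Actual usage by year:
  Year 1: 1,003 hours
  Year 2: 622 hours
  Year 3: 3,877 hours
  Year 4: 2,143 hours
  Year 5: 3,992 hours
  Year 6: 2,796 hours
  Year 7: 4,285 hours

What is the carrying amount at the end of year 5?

Depreciable base = $541,196 − $129,400 = $411,796.
Rate = $411,796 / 18,718 hours = $22 per hour.
Year 1: 1,003 × $22 = $22,066. Book value $519,130.
Year 2: 622 × $22 = $13,684. Book value $505,446.
Year 3: 3,877 × $22 = $85,294. Book value $420,152.
Year 4: 2,143 × $22 = $47,146. Book value $373,006.
Year 5: 3,992 × $22 = $87,824. Book value $285,182.

$285,182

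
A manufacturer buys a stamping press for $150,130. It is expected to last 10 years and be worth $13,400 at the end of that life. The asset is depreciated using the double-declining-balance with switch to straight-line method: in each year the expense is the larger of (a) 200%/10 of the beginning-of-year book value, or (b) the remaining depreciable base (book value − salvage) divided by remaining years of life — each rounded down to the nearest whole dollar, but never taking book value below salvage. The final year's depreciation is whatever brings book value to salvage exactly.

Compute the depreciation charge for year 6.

Depreciable base = $150,130 − $13,400 = $136,730.
Year 1: DB = ⌊$150,130 × 200%/10⌋ = $30,026; SL = ⌊$136,730/10⌋ = $13,673 → take DB $30,026. Book value $120,104.
Year 2: DB = ⌊$120,104 × 200%/10⌋ = $24,020; SL = ⌊$106,704/9⌋ = $11,856 → take DB $24,020. Book value $96,084.
Year 3: DB = ⌊$96,084 × 200%/10⌋ = $19,216; SL = ⌊$82,684/8⌋ = $10,335 → take DB $19,216. Book value $76,868.
Year 4: DB = ⌊$76,868 × 200%/10⌋ = $15,373; SL = ⌊$63,468/7⌋ = $9,066 → take DB $15,373. Book value $61,495.
Year 5: DB = ⌊$61,495 × 200%/10⌋ = $12,299; SL = ⌊$48,095/6⌋ = $8,015 → take DB $12,299. Book value $49,196.
Year 6: DB = ⌊$49,196 × 200%/10⌋ = $9,839; SL = ⌊$35,796/5⌋ = $7,159 → take DB $9,839. Book value $39,357.

$9,839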